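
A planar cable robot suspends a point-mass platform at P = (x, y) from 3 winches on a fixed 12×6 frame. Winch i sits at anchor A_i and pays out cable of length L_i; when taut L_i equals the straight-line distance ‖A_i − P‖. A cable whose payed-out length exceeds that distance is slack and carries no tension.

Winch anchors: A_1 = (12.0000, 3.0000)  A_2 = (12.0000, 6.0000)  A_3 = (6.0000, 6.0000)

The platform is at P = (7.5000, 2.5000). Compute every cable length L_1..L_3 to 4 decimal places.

L_1: Δ = A_1−P = (4.5000, 0.5000) → ‖Δ‖ = √20.5000 = 4.5277
L_2: Δ = A_2−P = (4.5000, 3.5000) → ‖Δ‖ = √32.5000 = 5.7009
L_3: Δ = A_3−P = (-1.5000, 3.5000) → ‖Δ‖ = √14.5000 = 3.8079

(4.5277, 5.7009, 3.8079)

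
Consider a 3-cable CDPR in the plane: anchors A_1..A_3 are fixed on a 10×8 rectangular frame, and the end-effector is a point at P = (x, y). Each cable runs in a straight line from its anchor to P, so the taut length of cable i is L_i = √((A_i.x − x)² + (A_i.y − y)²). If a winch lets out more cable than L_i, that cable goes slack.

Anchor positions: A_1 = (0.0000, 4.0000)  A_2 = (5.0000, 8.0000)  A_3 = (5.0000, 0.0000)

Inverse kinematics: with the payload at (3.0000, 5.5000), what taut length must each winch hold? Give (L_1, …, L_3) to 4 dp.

L_1 = √((0.0000−3.0000)² + (4.0000−5.5000)²) = 3.3541
L_2 = √((5.0000−3.0000)² + (8.0000−5.5000)²) = 3.2016
L_3 = √((5.0000−3.0000)² + (0.0000−5.5000)²) = 5.8523

(3.3541, 3.2016, 5.8523)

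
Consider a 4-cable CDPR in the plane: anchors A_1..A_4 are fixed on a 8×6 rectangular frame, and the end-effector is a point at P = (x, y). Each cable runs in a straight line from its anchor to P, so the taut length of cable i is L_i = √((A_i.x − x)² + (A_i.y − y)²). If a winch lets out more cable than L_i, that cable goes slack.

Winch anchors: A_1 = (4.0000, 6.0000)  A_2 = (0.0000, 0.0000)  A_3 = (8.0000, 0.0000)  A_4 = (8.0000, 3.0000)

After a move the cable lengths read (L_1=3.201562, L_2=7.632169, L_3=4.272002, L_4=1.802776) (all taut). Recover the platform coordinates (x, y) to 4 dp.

(6.5000, 4.0000)

circle eqns → linear via eq_j − eq_1; set q_j = A_j·A_j − L_j²
q_1 = 16.0000+36.0000−10.2500 = 41.7500
8.0000·x + 12.0000·y = q_1−q_2 = 100.0000
-8.0000·x + 12.0000·y = q_1−q_3 = -4.0000
-8.0000·x + 6.0000·y = q_1−q_4 = -28.0000
solve first two rows → x=6.5000, y=4.0000
check cable 4: ‖A_4−P‖² = 3.2500 ≈ L_4² = 3.2500 ✓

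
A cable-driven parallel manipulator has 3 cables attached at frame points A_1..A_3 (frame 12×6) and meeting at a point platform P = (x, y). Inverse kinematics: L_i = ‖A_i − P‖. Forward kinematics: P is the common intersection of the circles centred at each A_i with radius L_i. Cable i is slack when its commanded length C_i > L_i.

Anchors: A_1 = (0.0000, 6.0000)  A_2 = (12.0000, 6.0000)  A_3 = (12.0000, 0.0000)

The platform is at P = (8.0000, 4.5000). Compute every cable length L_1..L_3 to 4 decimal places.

(8.1394, 4.2720, 6.0208)

L_1 = √((0.0000−8.0000)² + (6.0000−4.5000)²) = 8.1394
L_2 = √((12.0000−8.0000)² + (6.0000−4.5000)²) = 4.2720
L_3 = √((12.0000−8.0000)² + (0.0000−4.5000)²) = 6.0208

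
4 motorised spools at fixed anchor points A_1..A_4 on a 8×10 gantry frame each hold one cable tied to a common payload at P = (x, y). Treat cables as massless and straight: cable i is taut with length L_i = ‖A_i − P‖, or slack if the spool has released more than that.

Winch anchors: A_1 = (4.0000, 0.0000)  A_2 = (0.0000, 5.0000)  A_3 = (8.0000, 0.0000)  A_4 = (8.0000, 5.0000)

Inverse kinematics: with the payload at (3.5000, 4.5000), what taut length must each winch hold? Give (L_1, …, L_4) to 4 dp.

L_1: Δ = A_1−P = (0.5000, -4.5000) → ‖Δ‖ = √20.5000 = 4.5277
L_2: Δ = A_2−P = (-3.5000, 0.5000) → ‖Δ‖ = √12.5000 = 3.5355
L_3: Δ = A_3−P = (4.5000, -4.5000) → ‖Δ‖ = √40.5000 = 6.3640
L_4: Δ = A_4−P = (4.5000, 0.5000) → ‖Δ‖ = √20.5000 = 4.5277

(4.5277, 3.5355, 6.3640, 4.5277)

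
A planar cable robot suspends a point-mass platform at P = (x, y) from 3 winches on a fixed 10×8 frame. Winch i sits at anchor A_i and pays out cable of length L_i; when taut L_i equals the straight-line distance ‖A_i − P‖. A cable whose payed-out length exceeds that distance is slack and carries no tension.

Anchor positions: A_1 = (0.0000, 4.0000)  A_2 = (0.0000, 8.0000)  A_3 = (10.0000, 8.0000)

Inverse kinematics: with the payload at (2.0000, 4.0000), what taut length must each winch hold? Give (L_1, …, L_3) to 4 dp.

cable 1: Δx=-2.0000, Δy=0.0000; L_1 = √(Δx²+Δy²) = 2.0000
cable 2: Δx=-2.0000, Δy=4.0000; L_2 = √(Δx²+Δy²) = 4.4721
cable 3: Δx=8.0000, Δy=4.0000; L_3 = √(Δx²+Δy²) = 8.9443

(2.0000, 4.4721, 8.9443)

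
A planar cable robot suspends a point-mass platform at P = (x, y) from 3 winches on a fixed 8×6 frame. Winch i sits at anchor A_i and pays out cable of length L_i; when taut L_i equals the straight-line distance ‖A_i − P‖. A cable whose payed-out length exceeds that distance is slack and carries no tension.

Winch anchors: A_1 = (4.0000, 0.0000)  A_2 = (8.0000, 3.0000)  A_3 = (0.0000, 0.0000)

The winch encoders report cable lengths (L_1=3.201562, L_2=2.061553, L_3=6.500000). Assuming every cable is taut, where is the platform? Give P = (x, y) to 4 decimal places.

each cable: (A_i−P)·(A_i−P) = L_i²; let c_i = ‖A_i‖²−L_i²
c_1 = 16.0000+0.0000−10.2500 = 5.7500
row 1: -8.0000x − 6.0000y = -63.0000  (c_2=68.7500)
row 2: 8.0000x + 0.0000y = 48.0000  (c_3=-42.2500)
Cramer on rows 1–2 → x = 6.0000, y = 2.5000

(6.0000, 2.5000)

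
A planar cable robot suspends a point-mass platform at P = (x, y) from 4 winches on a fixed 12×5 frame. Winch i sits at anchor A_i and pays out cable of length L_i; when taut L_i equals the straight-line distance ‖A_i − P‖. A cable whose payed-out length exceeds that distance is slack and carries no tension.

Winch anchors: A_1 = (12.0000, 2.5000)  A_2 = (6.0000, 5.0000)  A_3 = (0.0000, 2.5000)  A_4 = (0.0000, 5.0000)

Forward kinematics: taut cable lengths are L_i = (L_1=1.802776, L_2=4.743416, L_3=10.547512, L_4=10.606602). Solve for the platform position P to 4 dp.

(10.5000, 3.5000)

expand ‖A_i−P‖²=L_i² and subtract eq 1 (q_i ≔ ‖A_i‖²−L_i²)
q_1 = 144.0000+6.2500−3.2500 = 147.0000
eq1−eq2 → [12.0000  -5.0000]·P = 108.5000
eq1−eq3 → [24.0000  0.0000]·P = 252.0000
eq1−eq4 → [24.0000  -5.0000]·P = 234.5000
2×2 solve → P = (10.5000, 3.5000)
check cable 4: ‖A_4−P‖² = 112.5000 ≈ L_4² = 112.5000 ✓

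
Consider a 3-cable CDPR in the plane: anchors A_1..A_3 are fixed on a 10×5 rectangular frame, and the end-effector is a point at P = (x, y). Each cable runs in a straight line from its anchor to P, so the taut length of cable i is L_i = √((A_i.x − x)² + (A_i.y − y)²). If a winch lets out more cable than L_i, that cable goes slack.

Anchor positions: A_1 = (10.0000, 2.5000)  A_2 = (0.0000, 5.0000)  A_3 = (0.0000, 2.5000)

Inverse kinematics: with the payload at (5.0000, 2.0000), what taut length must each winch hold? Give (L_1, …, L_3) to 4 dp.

L_1 = √((10.0000−5.0000)² + (2.5000−2.0000)²) = 5.0249
L_2 = √((0.0000−5.0000)² + (5.0000−2.0000)²) = 5.8310
L_3 = √((0.0000−5.0000)² + (2.5000−2.0000)²) = 5.0249

(5.0249, 5.8310, 5.0249)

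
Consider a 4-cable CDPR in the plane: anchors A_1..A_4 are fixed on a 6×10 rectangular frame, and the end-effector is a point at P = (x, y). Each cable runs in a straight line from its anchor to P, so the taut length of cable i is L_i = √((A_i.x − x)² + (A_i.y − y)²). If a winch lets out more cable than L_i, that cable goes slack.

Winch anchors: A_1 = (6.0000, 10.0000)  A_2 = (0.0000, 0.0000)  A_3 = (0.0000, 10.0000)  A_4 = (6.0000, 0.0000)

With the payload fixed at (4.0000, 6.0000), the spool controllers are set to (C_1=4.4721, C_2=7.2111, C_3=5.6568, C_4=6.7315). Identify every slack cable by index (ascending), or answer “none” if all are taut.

4

i=1: geometric 4.4721 vs commanded 4.4721 ⇒ taut
i=2: geometric 7.2111 vs commanded 7.2111 ⇒ taut
i=3: geometric 5.6569 vs commanded 5.6568 ⇒ taut
i=4: geometric 6.3246 vs commanded 6.7315 ⇒ slack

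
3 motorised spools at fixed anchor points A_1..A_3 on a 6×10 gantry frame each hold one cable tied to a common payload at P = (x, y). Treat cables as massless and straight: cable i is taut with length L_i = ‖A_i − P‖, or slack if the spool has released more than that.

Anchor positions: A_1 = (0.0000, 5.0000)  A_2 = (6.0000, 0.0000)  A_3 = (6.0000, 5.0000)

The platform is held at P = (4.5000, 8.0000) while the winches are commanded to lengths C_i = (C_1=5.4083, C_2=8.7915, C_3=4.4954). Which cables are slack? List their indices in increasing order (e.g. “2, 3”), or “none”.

2, 3

cable 1: √((-4.5000)²+(-3.0000)²)=5.4083, C_1=5.4083: taut
cable 2: √((1.5000)²+(-8.0000)²)=8.1394, C_2=8.7915: slack
cable 3: √((1.5000)²+(-3.0000)²)=3.3541, C_3=4.4954: slack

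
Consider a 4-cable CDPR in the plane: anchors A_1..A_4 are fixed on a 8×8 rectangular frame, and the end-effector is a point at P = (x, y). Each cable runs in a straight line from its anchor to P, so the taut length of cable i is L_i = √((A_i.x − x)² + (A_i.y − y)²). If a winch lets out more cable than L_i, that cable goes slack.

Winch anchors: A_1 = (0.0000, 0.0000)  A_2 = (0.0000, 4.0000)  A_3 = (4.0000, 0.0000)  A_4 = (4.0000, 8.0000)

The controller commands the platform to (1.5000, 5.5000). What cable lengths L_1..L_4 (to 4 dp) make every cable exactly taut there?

(5.7009, 2.1213, 6.0415, 3.5355)

cable 1: Δx=-1.5000, Δy=-5.5000; L_1 = √(Δx²+Δy²) = 5.7009
cable 2: Δx=-1.5000, Δy=-1.5000; L_2 = √(Δx²+Δy²) = 2.1213
cable 3: Δx=2.5000, Δy=-5.5000; L_3 = √(Δx²+Δy²) = 6.0415
cable 4: Δx=2.5000, Δy=2.5000; L_4 = √(Δx²+Δy²) = 3.5355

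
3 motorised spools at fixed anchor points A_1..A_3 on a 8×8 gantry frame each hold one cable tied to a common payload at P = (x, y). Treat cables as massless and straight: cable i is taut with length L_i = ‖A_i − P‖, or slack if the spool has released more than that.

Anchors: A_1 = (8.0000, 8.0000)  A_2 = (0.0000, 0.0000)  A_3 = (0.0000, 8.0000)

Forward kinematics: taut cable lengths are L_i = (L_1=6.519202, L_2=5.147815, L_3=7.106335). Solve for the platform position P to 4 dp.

each cable: (A_i−P)·(A_i−P) = L_i²; let q_i = ‖A_i‖²−L_i²
q_1 = 64.0000+64.0000−42.5000 = 85.5000
row 1: 16.0000x + 16.0000y = 112.0000  (q_2=-26.5000)
row 2: 16.0000x + 0.0000y = 72.0000  (q_3=13.5000)
Cramer on rows 1–2 → x = 4.5000, y = 2.5000

(4.5000, 2.5000)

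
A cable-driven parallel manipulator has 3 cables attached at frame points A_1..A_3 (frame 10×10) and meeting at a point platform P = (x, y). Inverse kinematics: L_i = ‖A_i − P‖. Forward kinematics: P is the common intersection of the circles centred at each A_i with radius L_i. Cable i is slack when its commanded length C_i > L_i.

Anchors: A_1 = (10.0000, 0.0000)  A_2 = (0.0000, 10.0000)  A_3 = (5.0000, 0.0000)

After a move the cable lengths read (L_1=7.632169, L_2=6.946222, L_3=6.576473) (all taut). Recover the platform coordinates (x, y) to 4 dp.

(6.0000, 6.5000)

circle eqns → linear via eq_j − eq_1; set c_j = A_j·A_j − L_j²
c_1 = 100.0000+0.0000−58.2500 = 41.7500
20.0000·x − 20.0000·y = c_1−c_2 = -10.0000
10.0000·x + 0.0000·y = c_1−c_3 = 60.0000
solve first two rows → x=6.0000, y=6.5000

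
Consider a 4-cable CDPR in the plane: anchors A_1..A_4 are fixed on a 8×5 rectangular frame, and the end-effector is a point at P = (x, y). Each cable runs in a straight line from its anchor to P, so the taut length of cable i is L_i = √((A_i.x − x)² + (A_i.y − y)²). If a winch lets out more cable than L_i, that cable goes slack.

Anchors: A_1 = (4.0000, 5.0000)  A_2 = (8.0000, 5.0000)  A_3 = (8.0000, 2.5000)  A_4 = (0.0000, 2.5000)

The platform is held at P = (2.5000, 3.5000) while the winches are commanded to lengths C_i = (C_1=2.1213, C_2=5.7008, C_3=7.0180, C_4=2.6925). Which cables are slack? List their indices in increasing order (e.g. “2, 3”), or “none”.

3

cable 1: √((1.5000)²+(1.5000)²)=2.1213, C_1=2.1213: taut
cable 2: √((5.5000)²+(1.5000)²)=5.7009, C_2=5.7008: taut
cable 3: √((5.5000)²+(-1.0000)²)=5.5902, C_3=7.0180: slack
cable 4: √((-2.5000)²+(-1.0000)²)=2.6926, C_4=2.6925: taut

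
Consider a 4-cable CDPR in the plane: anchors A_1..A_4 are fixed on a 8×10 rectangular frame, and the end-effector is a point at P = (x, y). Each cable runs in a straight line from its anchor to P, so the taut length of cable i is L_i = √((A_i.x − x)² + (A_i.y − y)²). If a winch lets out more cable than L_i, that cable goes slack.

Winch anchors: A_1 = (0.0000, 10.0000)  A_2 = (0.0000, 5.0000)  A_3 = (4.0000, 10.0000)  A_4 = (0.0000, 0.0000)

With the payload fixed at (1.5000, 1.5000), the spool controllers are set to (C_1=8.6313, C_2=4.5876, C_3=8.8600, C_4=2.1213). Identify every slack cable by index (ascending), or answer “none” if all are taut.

2

cable 1: √((-1.5000)²+(8.5000)²)=8.6313, C_1=8.6313: taut
cable 2: √((-1.5000)²+(3.5000)²)=3.8079, C_2=4.5876: slack
cable 3: √((2.5000)²+(8.5000)²)=8.8600, C_3=8.8600: taut
cable 4: √((-1.5000)²+(-1.5000)²)=2.1213, C_4=2.1213: taut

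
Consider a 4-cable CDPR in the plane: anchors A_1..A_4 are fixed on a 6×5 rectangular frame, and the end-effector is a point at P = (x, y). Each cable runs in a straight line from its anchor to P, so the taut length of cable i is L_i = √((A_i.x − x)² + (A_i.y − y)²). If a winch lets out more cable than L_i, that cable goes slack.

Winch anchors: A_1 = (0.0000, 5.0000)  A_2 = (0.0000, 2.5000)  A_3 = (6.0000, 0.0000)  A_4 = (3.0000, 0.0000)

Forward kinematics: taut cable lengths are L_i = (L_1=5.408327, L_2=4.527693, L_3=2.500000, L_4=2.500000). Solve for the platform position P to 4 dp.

(4.5000, 2.0000)

circle eqns → linear via eq_j − eq_1; set c_j = A_j·A_j − L_j²
c_1 = 0.0000+25.0000−29.2500 = -4.2500
0.0000·x + 5.0000·y = c_1−c_2 = 10.0000
-12.0000·x + 10.0000·y = c_1−c_3 = -34.0000
-6.0000·x + 10.0000·y = c_1−c_4 = -7.0000
solve first two rows → x=4.5000, y=2.0000
check cable 4: ‖A_4−P‖² = 6.2500 ≈ L_4² = 6.2500 ✓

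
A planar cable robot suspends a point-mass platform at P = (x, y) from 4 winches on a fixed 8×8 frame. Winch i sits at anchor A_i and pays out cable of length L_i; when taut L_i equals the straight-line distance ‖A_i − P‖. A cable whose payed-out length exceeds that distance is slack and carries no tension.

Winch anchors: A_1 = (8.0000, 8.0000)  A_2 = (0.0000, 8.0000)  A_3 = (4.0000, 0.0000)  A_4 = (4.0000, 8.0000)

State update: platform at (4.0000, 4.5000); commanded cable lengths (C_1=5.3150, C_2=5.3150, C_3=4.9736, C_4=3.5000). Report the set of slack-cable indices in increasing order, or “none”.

cable 1: √((4.0000)²+(3.5000)²)=5.3151, C_1=5.3150: taut
cable 2: √((-4.0000)²+(3.5000)²)=5.3151, C_2=5.3150: taut
cable 3: √((0.0000)²+(-4.5000)²)=4.5000, C_3=4.9736: slack
cable 4: √((0.0000)²+(3.5000)²)=3.5000, C_4=3.5000: taut

3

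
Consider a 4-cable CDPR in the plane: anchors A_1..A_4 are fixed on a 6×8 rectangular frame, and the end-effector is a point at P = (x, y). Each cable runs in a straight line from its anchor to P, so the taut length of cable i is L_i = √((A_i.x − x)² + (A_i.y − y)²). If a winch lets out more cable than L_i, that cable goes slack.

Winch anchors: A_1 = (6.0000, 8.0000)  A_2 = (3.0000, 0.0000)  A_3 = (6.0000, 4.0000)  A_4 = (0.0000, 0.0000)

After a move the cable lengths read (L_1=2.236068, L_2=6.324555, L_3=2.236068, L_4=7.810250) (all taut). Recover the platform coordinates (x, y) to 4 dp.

(5.0000, 6.0000)

each cable: (A_i−P)·(A_i−P) = L_i²; let q_i = ‖A_i‖²−L_i²
q_1 = 36.0000+64.0000−5.0000 = 95.0000
row 1: 6.0000x + 16.0000y = 126.0000  (q_2=-31.0000)
row 2: 0.0000x + 8.0000y = 48.0000  (q_3=47.0000)
row 3: 12.0000x + 16.0000y = 156.0000  (q_4=-61.0000)
Cramer on rows 1–2 → x = 5.0000, y = 6.0000
check cable 4: ‖A_4−P‖² = 61.0000 ≈ L_4² = 61.0000 ✓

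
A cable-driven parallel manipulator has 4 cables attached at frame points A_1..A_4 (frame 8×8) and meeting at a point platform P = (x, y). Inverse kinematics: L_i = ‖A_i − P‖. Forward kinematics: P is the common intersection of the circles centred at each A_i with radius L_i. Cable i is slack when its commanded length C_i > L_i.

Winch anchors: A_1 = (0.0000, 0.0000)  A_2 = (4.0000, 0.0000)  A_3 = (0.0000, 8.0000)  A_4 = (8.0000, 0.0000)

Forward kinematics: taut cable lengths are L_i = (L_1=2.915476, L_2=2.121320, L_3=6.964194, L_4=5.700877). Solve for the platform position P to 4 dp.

each cable: (A_i−P)·(A_i−P) = L_i²; let c_i = ‖A_i‖²−L_i²
c_1 = 0.0000+0.0000−8.5000 = -8.5000
row 1: -8.0000x + 0.0000y = -20.0000  (c_2=11.5000)
row 2: 0.0000x − 16.0000y = -24.0000  (c_3=15.5000)
row 3: -16.0000x + 0.0000y = -40.0000  (c_4=31.5000)
Cramer on rows 1–2 → x = 2.5000, y = 1.5000
check cable 4: ‖A_4−P‖² = 32.5000 ≈ L_4² = 32.5000 ✓

(2.5000, 1.5000)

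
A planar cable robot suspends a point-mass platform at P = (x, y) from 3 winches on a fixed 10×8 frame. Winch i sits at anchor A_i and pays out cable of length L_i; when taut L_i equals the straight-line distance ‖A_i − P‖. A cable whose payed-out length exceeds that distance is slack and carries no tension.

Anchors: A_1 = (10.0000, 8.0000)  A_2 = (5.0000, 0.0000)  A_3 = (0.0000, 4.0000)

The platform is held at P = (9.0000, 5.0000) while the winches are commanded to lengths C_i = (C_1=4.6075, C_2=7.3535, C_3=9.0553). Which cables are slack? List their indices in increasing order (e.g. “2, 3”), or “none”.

cable 1: √((1.0000)²+(3.0000)²)=3.1623, C_1=4.6075: slack
cable 2: √((-4.0000)²+(-5.0000)²)=6.4031, C_2=7.3535: slack
cable 3: √((-9.0000)²+(-1.0000)²)=9.0554, C_3=9.0553: taut

1, 2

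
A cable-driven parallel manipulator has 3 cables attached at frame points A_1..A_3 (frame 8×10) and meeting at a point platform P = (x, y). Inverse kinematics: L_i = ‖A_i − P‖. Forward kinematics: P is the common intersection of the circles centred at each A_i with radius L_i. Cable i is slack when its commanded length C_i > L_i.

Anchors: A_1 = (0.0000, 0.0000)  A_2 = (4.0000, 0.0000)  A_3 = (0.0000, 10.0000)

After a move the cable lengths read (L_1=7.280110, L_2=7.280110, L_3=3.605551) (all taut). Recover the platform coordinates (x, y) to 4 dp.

circle eqns → linear via eq_j − eq_1; set c_j = A_j·A_j − L_j²
c_1 = 0.0000+0.0000−53.0000 = -53.0000
-8.0000·x + 0.0000·y = c_1−c_2 = -16.0000
0.0000·x − 20.0000·y = c_1−c_3 = -140.0000
solve first two rows → x=2.0000, y=7.0000

(2.0000, 7.0000)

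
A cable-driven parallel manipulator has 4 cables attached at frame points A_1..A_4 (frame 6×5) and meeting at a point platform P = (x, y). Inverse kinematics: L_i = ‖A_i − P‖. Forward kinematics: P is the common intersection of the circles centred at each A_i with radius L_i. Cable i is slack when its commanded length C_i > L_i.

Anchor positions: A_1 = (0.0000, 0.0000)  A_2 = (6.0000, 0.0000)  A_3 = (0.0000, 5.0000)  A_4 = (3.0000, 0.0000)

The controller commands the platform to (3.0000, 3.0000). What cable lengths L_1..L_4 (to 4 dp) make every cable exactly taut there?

L_1 = √((0.0000−3.0000)² + (0.0000−3.0000)²) = 4.2426
L_2 = √((6.0000−3.0000)² + (0.0000−3.0000)²) = 4.2426
L_3 = √((0.0000−3.0000)² + (5.0000−3.0000)²) = 3.6056
L_4 = √((3.0000−3.0000)² + (0.0000−3.0000)²) = 3.0000

(4.2426, 4.2426, 3.6056, 3.0000)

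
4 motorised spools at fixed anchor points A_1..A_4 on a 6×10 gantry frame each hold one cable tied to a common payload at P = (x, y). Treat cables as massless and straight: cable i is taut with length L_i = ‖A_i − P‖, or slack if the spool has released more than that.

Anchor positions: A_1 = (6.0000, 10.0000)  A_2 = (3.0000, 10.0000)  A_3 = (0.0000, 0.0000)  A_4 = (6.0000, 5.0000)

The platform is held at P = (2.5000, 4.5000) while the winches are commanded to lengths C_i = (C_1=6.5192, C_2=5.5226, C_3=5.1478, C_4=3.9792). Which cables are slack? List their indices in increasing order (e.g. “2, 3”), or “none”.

cable 1: √((3.5000)²+(5.5000)²)=6.5192, C_1=6.5192: taut
cable 2: √((0.5000)²+(5.5000)²)=5.5227, C_2=5.5226: taut
cable 3: √((-2.5000)²+(-4.5000)²)=5.1478, C_3=5.1478: taut
cable 4: √((3.5000)²+(0.5000)²)=3.5355, C_4=3.9792: slack

4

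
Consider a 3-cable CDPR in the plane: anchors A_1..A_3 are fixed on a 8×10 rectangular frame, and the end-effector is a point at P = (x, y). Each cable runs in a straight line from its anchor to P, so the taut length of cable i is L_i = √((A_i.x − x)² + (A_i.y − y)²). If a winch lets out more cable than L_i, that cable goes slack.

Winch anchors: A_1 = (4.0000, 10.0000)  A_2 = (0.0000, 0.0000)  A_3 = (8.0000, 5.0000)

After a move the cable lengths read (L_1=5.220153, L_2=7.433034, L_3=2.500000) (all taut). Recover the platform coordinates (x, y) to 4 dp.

(5.5000, 5.0000)

circle eqns → linear via eq_j − eq_1; set c_j = A_j·A_j − L_j²
c_1 = 16.0000+100.0000−27.2500 = 88.7500
8.0000·x + 20.0000·y = c_1−c_2 = 144.0000
-8.0000·x + 10.0000·y = c_1−c_3 = 6.0000
solve first two rows → x=5.5000, y=5.0000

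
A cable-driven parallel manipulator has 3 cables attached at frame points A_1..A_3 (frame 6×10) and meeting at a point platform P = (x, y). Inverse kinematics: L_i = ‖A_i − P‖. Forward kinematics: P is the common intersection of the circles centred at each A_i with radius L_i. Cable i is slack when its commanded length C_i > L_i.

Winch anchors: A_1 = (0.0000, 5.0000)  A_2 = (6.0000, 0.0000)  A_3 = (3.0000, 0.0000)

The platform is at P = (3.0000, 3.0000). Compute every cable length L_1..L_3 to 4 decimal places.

(3.6056, 4.2426, 3.0000)

L_1: Δ = A_1−P = (-3.0000, 2.0000) → ‖Δ‖ = √13.0000 = 3.6056
L_2: Δ = A_2−P = (3.0000, -3.0000) → ‖Δ‖ = √18.0000 = 4.2426
L_3: Δ = A_3−P = (0.0000, -3.0000) → ‖Δ‖ = √9.0000 = 3.0000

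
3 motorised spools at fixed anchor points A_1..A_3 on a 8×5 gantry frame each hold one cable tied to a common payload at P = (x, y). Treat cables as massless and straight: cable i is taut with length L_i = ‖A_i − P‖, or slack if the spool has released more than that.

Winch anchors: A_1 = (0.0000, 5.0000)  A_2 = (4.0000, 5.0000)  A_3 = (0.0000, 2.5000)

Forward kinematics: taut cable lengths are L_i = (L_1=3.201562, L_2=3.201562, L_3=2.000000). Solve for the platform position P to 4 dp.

each cable: (A_i−P)·(A_i−P) = L_i²; let q_i = ‖A_i‖²−L_i²
q_1 = 0.0000+25.0000−10.2500 = 14.7500
row 1: -8.0000x + 0.0000y = -16.0000  (q_2=30.7500)
row 2: 0.0000x + 5.0000y = 12.5000  (q_3=2.2500)
Cramer on rows 1–2 → x = 2.0000, y = 2.5000

(2.0000, 2.5000)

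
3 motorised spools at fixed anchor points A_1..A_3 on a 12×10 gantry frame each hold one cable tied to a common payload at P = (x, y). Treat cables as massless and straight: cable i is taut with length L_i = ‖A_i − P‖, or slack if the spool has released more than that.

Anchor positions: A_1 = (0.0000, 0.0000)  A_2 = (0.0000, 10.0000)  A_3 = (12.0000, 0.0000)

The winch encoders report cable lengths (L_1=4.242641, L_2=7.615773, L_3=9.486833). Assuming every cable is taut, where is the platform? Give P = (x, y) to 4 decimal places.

expand ‖A_i−P‖²=L_i² and subtract eq 1 (q_i ≔ ‖A_i‖²−L_i²)
q_1 = 0.0000+0.0000−18.0000 = -18.0000
eq1−eq2 → [0.0000  -20.0000]·P = -60.0000
eq1−eq3 → [-24.0000  0.0000]·P = -72.0000
2×2 solve → P = (3.0000, 3.0000)

(3.0000, 3.0000)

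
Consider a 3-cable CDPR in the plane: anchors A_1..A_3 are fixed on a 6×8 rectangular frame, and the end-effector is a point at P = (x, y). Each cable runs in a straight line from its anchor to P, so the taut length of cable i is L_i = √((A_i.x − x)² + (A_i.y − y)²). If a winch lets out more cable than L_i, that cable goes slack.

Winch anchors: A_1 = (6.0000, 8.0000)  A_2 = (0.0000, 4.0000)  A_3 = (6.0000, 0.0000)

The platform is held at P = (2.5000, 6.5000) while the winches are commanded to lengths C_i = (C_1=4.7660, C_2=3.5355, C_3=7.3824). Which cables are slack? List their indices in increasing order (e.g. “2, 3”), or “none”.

1

i=1: geometric 3.8079 vs commanded 4.7660 ⇒ slack
i=2: geometric 3.5355 vs commanded 3.5355 ⇒ taut
i=3: geometric 7.3824 vs commanded 7.3824 ⇒ taut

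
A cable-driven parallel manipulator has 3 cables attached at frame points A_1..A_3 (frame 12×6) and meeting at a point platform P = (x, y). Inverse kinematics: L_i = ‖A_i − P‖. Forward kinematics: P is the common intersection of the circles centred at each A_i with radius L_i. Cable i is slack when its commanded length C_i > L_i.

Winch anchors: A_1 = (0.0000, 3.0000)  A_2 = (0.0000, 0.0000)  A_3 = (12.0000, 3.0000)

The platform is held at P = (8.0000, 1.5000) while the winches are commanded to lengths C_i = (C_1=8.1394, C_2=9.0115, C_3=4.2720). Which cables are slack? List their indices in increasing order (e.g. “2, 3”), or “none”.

2

cable 1: L_1 = ‖A_1−P‖ = 8.1394;  C_1 = 8.1394 → taut
cable 2: L_2 = ‖A_2−P‖ = 8.1394;  C_2 = 9.0115 → slack
cable 3: L_3 = ‖A_3−P‖ = 4.2720;  C_3 = 4.2720 → taut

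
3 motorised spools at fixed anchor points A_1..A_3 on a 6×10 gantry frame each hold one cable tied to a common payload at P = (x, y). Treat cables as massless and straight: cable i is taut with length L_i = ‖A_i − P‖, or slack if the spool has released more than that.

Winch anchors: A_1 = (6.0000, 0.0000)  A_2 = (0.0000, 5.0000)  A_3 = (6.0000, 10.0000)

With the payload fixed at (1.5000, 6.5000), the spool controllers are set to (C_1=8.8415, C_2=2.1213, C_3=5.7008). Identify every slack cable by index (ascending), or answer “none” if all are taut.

1

cable 1: √((4.5000)²+(-6.5000)²)=7.9057, C_1=8.8415: slack
cable 2: √((-1.5000)²+(-1.5000)²)=2.1213, C_2=2.1213: taut
cable 3: √((4.5000)²+(3.5000)²)=5.7009, C_3=5.7008: taut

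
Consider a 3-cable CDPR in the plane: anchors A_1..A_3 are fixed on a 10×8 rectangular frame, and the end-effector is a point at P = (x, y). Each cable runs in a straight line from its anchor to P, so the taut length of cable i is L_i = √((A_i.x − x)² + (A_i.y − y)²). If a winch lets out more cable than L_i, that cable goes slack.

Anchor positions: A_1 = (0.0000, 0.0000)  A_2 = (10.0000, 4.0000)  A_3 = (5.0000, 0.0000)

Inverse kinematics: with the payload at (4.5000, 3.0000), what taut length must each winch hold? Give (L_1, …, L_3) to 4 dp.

cable 1: Δx=-4.5000, Δy=-3.0000; L_1 = √(Δx²+Δy²) = 5.4083
cable 2: Δx=5.5000, Δy=1.0000; L_2 = √(Δx²+Δy²) = 5.5902
cable 3: Δx=0.5000, Δy=-3.0000; L_3 = √(Δx²+Δy²) = 3.0414

(5.4083, 5.5902, 3.0414)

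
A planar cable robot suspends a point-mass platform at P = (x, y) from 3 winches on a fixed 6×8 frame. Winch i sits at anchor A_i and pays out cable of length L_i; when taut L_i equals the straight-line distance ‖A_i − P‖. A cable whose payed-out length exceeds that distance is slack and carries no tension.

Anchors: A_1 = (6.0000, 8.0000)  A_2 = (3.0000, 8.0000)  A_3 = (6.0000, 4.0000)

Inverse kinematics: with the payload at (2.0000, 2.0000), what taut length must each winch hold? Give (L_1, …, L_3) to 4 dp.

(7.2111, 6.0828, 4.4721)

L_1: Δ = A_1−P = (4.0000, 6.0000) → ‖Δ‖ = √52.0000 = 7.2111
L_2: Δ = A_2−P = (1.0000, 6.0000) → ‖Δ‖ = √37.0000 = 6.0828
L_3: Δ = A_3−P = (4.0000, 2.0000) → ‖Δ‖ = √20.0000 = 4.4721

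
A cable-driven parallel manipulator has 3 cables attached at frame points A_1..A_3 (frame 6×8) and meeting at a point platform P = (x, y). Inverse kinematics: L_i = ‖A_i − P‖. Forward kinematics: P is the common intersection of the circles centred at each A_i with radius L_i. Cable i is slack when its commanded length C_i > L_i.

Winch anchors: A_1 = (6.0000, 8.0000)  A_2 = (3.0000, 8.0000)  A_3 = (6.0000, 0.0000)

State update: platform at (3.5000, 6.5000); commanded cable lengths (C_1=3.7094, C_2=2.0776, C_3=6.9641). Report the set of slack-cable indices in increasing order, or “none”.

cable 1: L_1 = ‖A_1−P‖ = 2.9155;  C_1 = 3.7094 → slack
cable 2: L_2 = ‖A_2−P‖ = 1.5811;  C_2 = 2.0776 → slack
cable 3: L_3 = ‖A_3−P‖ = 6.9642;  C_3 = 6.9641 → taut

1, 2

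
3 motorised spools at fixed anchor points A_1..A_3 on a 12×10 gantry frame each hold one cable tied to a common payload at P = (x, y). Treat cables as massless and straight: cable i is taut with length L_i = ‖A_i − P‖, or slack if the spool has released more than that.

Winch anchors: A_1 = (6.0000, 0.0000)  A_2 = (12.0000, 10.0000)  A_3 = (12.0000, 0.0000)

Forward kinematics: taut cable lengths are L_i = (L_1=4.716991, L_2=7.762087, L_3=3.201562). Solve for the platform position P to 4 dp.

(10.0000, 2.5000)

each cable: (A_i−P)·(A_i−P) = L_i²; let k_i = ‖A_i‖²−L_i²
k_1 = 36.0000+0.0000−22.2500 = 13.7500
row 1: -12.0000x − 20.0000y = -170.0000  (k_2=183.7500)
row 2: -12.0000x + 0.0000y = -120.0000  (k_3=133.7500)
Cramer on rows 1–2 → x = 10.0000, y = 2.5000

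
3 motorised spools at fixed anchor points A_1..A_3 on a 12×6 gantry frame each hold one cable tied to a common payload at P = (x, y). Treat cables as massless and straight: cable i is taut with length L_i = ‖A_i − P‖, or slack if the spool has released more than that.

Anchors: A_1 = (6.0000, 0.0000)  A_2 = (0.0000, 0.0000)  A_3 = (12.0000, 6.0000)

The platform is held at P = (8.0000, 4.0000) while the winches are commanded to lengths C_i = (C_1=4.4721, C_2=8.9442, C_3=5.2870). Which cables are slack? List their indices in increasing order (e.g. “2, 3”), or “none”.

i=1: geometric 4.4721 vs commanded 4.4721 ⇒ taut
i=2: geometric 8.9443 vs commanded 8.9442 ⇒ taut
i=3: geometric 4.4721 vs commanded 5.2870 ⇒ slack

3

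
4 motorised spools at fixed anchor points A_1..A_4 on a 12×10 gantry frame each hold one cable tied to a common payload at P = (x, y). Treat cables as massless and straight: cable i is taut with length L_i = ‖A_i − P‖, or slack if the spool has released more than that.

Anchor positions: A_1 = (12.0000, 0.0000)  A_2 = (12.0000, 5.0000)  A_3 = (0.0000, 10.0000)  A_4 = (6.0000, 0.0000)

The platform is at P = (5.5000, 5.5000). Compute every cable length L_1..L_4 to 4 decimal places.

L_1: Δ = A_1−P = (6.5000, -5.5000) → ‖Δ‖ = √72.5000 = 8.5147
L_2: Δ = A_2−P = (6.5000, -0.5000) → ‖Δ‖ = √42.5000 = 6.5192
L_3: Δ = A_3−P = (-5.5000, 4.5000) → ‖Δ‖ = √50.5000 = 7.1063
L_4: Δ = A_4−P = (0.5000, -5.5000) → ‖Δ‖ = √30.5000 = 5.5227

(8.5147, 6.5192, 7.1063, 5.5227)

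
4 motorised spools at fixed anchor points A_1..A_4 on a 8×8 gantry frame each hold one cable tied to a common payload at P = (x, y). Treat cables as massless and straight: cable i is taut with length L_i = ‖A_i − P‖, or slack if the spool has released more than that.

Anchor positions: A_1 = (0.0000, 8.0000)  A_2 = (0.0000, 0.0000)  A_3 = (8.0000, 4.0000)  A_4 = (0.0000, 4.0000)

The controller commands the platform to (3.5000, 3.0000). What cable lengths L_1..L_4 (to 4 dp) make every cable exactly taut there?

(6.1033, 4.6098, 4.6098, 3.6401)

L_1 = √((0.0000−3.5000)² + (8.0000−3.0000)²) = 6.1033
L_2 = √((0.0000−3.5000)² + (0.0000−3.0000)²) = 4.6098
L_3 = √((8.0000−3.5000)² + (4.0000−3.0000)²) = 4.6098
L_4 = √((0.0000−3.5000)² + (4.0000−3.0000)²) = 3.6401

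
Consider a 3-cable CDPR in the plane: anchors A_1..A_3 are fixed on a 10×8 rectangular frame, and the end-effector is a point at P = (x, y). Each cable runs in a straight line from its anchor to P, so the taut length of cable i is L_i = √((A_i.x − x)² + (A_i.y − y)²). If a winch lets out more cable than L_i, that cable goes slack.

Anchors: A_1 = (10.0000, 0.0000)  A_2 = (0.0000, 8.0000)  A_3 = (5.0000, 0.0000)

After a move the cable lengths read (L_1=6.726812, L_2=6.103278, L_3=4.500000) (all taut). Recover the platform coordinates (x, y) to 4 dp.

(5.0000, 4.5000)

circle eqns → linear via eq_j − eq_1; set k_j = A_j·A_j − L_j²
k_1 = 100.0000+0.0000−45.2500 = 54.7500
20.0000·x − 16.0000·y = k_1−k_2 = 28.0000
10.0000·x + 0.0000·y = k_1−k_3 = 50.0000
solve first two rows → x=5.0000, y=4.5000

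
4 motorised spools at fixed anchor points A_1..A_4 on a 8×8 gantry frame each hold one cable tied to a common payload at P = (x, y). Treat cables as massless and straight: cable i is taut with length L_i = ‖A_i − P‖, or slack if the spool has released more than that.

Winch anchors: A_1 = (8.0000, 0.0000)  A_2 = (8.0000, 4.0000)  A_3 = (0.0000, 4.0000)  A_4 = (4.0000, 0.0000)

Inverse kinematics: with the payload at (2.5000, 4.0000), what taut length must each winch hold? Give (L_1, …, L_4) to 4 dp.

(6.8007, 5.5000, 2.5000, 4.2720)

cable 1: Δx=5.5000, Δy=-4.0000; L_1 = √(Δx²+Δy²) = 6.8007
cable 2: Δx=5.5000, Δy=0.0000; L_2 = √(Δx²+Δy²) = 5.5000
cable 3: Δx=-2.5000, Δy=0.0000; L_3 = √(Δx²+Δy²) = 2.5000
cable 4: Δx=1.5000, Δy=-4.0000; L_4 = √(Δx²+Δy²) = 4.2720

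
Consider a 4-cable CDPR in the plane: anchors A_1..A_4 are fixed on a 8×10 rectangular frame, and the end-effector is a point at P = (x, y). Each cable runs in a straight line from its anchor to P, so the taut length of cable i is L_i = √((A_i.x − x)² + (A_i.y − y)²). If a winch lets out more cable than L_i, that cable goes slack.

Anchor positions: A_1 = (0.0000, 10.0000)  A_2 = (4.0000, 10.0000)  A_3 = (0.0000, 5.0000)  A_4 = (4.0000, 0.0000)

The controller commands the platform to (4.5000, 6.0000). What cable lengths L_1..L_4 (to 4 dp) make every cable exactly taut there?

(6.0208, 4.0311, 4.6098, 6.0208)

L_1 = √((0.0000−4.5000)² + (10.0000−6.0000)²) = 6.0208
L_2 = √((4.0000−4.5000)² + (10.0000−6.0000)²) = 4.0311
L_3 = √((0.0000−4.5000)² + (5.0000−6.0000)²) = 4.6098
L_4 = √((4.0000−4.5000)² + (0.0000−6.0000)²) = 6.0208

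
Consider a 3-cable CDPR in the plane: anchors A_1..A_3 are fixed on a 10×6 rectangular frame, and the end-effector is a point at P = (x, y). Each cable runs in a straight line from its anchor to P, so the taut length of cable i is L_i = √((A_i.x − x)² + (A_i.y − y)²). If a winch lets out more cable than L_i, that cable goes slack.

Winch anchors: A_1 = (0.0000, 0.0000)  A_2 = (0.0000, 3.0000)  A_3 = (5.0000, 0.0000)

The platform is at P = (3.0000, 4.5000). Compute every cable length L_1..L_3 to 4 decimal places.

L_1 = √((0.0000−3.0000)² + (0.0000−4.5000)²) = 5.4083
L_2 = √((0.0000−3.0000)² + (3.0000−4.5000)²) = 3.3541
L_3 = √((5.0000−3.0000)² + (0.0000−4.5000)²) = 4.9244

(5.4083, 3.3541, 4.9244)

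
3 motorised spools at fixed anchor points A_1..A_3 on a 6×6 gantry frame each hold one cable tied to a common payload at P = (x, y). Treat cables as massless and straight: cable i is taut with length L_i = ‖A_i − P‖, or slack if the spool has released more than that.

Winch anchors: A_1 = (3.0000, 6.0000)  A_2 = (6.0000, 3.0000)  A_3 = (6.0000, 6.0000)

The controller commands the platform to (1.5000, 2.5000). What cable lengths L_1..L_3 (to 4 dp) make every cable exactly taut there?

L_1: Δ = A_1−P = (1.5000, 3.5000) → ‖Δ‖ = √14.5000 = 3.8079
L_2: Δ = A_2−P = (4.5000, 0.5000) → ‖Δ‖ = √20.5000 = 4.5277
L_3: Δ = A_3−P = (4.5000, 3.5000) → ‖Δ‖ = √32.5000 = 5.7009

(3.8079, 4.5277, 5.7009)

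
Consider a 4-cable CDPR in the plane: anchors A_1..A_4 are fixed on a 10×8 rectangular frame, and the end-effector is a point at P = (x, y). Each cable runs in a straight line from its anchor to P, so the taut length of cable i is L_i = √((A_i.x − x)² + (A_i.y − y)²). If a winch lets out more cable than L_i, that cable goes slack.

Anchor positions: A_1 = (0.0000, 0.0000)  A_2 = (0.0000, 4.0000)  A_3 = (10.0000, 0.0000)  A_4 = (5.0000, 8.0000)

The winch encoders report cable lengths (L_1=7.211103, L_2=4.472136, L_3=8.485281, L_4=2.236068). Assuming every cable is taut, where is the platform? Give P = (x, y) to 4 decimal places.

each cable: (A_i−P)·(A_i−P) = L_i²; let k_i = ‖A_i‖²−L_i²
k_1 = 0.0000+0.0000−52.0000 = -52.0000
row 1: 0.0000x − 8.0000y = -48.0000  (k_2=-4.0000)
row 2: -20.0000x + 0.0000y = -80.0000  (k_3=28.0000)
row 3: -10.0000x − 16.0000y = -136.0000  (k_4=84.0000)
Cramer on rows 1–2 → x = 4.0000, y = 6.0000
check cable 4: ‖A_4−P‖² = 5.0000 ≈ L_4² = 5.0000 ✓

(4.0000, 6.0000)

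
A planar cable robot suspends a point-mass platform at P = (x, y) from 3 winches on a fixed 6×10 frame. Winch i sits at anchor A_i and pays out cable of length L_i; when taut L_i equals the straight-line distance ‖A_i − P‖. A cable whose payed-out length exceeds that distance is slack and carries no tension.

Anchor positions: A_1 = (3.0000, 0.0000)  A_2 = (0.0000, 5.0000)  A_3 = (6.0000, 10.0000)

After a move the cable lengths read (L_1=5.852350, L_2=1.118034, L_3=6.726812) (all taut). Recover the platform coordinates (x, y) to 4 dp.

(1.0000, 5.5000)

each cable: (A_i−P)·(A_i−P) = L_i²; let q_i = ‖A_i‖²−L_i²
q_1 = 9.0000+0.0000−34.2500 = -25.2500
row 1: 6.0000x − 10.0000y = -49.0000  (q_2=23.7500)
row 2: -6.0000x − 20.0000y = -116.0000  (q_3=90.7500)
Cramer on rows 1–2 → x = 1.0000, y = 5.5000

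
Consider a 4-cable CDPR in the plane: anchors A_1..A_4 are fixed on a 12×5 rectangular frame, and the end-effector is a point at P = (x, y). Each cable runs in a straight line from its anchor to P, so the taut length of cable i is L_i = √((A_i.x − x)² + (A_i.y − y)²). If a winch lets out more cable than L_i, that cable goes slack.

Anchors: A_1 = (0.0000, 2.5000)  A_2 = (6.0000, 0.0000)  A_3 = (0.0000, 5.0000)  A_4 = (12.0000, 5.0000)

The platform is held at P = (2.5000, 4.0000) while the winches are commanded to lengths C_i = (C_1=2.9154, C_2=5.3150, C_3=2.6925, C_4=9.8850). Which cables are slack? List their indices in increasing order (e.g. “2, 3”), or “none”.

i=1: geometric 2.9155 vs commanded 2.9154 ⇒ taut
i=2: geometric 5.3151 vs commanded 5.3150 ⇒ taut
i=3: geometric 2.6926 vs commanded 2.6925 ⇒ taut
i=4: geometric 9.5525 vs commanded 9.8850 ⇒ slack

4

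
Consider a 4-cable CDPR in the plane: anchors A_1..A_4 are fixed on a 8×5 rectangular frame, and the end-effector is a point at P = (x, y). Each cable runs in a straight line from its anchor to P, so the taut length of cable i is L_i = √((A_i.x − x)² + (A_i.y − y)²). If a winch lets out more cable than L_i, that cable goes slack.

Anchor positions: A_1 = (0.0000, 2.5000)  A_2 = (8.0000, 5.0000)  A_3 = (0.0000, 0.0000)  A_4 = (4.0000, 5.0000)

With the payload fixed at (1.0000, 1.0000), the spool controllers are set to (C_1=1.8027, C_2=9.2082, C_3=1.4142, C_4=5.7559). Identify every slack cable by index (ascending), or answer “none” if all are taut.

cable 1: √((-1.0000)²+(1.5000)²)=1.8028, C_1=1.8027: taut
cable 2: √((7.0000)²+(4.0000)²)=8.0623, C_2=9.2082: slack
cable 3: √((-1.0000)²+(-1.0000)²)=1.4142, C_3=1.4142: taut
cable 4: √((3.0000)²+(4.0000)²)=5.0000, C_4=5.7559: slack

2, 4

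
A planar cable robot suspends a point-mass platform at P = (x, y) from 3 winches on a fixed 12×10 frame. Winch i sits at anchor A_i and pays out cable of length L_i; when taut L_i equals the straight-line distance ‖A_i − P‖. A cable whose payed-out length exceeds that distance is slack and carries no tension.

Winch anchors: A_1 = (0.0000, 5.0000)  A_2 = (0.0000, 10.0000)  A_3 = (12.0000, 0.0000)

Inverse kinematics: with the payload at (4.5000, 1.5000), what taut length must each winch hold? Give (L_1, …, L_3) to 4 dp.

cable 1: Δx=-4.5000, Δy=3.5000; L_1 = √(Δx²+Δy²) = 5.7009
cable 2: Δx=-4.5000, Δy=8.5000; L_2 = √(Δx²+Δy²) = 9.6177
cable 3: Δx=7.5000, Δy=-1.5000; L_3 = √(Δx²+Δy²) = 7.6485

(5.7009, 9.6177, 7.6485)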